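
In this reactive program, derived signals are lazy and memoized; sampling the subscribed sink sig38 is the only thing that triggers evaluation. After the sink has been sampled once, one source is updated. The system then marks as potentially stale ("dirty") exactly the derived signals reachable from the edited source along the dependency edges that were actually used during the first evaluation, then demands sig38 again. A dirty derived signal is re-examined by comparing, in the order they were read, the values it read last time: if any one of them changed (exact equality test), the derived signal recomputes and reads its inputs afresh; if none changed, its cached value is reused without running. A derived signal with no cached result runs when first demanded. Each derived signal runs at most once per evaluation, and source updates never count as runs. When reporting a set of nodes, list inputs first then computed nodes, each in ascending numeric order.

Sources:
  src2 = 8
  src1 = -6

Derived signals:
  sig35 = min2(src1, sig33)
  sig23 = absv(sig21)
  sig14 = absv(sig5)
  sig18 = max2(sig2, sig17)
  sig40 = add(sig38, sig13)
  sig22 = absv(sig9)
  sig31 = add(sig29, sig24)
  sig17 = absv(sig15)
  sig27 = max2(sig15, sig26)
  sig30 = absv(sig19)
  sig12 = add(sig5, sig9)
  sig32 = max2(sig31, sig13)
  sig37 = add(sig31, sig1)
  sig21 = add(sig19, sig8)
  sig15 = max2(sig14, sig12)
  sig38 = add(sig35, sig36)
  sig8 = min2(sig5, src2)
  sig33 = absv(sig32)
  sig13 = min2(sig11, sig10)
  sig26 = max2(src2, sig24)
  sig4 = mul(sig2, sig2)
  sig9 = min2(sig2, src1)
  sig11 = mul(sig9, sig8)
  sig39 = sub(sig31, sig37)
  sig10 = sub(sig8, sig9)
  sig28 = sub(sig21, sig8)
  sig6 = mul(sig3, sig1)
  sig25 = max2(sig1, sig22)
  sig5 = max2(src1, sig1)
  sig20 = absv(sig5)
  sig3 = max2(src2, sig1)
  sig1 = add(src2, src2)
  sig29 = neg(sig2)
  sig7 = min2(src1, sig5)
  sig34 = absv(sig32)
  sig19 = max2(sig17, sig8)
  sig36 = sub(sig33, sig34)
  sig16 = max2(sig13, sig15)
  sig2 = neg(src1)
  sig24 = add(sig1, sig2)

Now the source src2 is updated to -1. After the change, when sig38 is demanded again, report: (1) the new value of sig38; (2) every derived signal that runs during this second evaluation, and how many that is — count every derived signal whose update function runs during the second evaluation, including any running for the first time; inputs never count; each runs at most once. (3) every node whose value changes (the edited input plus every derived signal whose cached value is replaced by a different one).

Demanding sig38 again yields -6.
13 derived signals run: sig1, sig5, sig8, sig10, sig11, sig13, sig24, sig31, sig32, sig33, sig34, sig35, sig36.
The nodes whose values change: src2, sig1, sig5, sig8, sig10, sig11, sig13, sig24, sig31, sig32, sig33, sig34.
Note where the cutoff bites: sig38 is checked, finds nothing changed, and keeps its cache.

First demand of the output computes:
  sig1 = add(8, 8) = 16
  sig2 = neg(-6) = 6
  sig5 = max2(-6, 16) = 16
  sig8 = min2(16, 8) = 8
  sig9 = min2(6, -6) = -6
  sig10 = sub(8, -6) = 14
  sig11 = mul(-6, 8) = -48
  sig13 = min2(-48, 14) = -48
  sig24 = add(16, 6) = 22
  sig29 = neg(6) = -6
  sig31 = add(-6, 22) = 16
  sig32 = max2(16, -48) = 16
  sig33 = absv(16) = 16
  sig34 = absv(16) = 16
  sig35 = min2(-6, 16) = -6
  sig36 = sub(16, 16) = 0
  sig38 = add(-6, 0) = -6

After the edit, cleaning proceeds:
  sig1: a read changed (src2 8->-1; src2 8->-1) — executes, giving -2.
  sig5: a read changed (sig1 16->-2) — executes, giving -2.
  sig8: a read changed (sig5 16->-2; src2 8->-1) — executes, giving -2.
  sig10: a read changed (sig8 8->-2) — executes, giving 4.
  sig11: a read changed (sig8 8->-2) — executes, giving 12.
  sig13: a read changed (sig11 -48->12; sig10 14->4) — executes, giving 4.
  sig24: a read changed (sig1 16->-2) — executes, giving 4.
  sig31: a read changed (sig24 22->4) — executes, giving -2.
  sig32: a read changed (sig31 16->-2; sig13 -48->4) — executes, giving 4.
  sig33: a read changed (sig32 16->4) — executes, giving 4.
  sig34: a read changed (sig32 16->4) — executes, giving 4.
  sig35: a read changed (sig33 16->4) — executes, giving -6 — identical to its old value.
  sig36: a read changed (sig33 16->4; sig34 16->4) — executes, giving 0 — identical to its old value.
  sig38: dirty, but its reads are unchanged (sig35 unchanged, sig36 unchanged); cached -6 stands.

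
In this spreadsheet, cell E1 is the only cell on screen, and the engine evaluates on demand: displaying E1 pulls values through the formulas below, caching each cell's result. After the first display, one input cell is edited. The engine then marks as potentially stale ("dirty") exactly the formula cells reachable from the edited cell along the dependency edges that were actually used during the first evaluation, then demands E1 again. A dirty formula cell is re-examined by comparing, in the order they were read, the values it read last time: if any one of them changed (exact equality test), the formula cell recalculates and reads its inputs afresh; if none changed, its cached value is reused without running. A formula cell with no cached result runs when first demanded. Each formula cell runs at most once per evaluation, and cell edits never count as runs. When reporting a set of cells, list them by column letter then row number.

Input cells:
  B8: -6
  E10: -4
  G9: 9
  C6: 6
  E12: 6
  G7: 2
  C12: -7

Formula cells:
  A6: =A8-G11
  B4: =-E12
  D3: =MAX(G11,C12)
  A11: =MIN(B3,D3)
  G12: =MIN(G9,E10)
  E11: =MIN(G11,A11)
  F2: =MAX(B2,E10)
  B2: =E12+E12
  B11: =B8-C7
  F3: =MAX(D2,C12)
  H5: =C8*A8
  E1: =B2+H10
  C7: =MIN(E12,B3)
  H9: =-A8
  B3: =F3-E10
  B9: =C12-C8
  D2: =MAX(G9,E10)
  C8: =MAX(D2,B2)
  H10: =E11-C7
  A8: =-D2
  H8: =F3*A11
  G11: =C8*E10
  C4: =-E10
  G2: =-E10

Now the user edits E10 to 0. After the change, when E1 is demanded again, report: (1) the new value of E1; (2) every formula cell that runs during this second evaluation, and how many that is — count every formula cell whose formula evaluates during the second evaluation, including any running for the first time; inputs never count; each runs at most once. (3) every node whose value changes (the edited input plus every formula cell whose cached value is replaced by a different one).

E1 now evaluates to 6.
Run set: A11, B3, C7, D2, D3, E1, E11, G11, H10 (9 run).
Changed values: A11, B3, D3, E1, E10, E11, G11, H10.
The important point: at C8 every value read last time is unchanged, so the dirty flag clears without a run.

Initial pass — values computed on the first demand:
  B2 = 6 + 6 = 12
  D2 = MAX(9, -4) = 9
  C8 = MAX(9, 12) = 12
  F3 = MAX(9, -7) = 9
  B3 = 9 - -4 = 13
  C7 = MIN(6, 13) = 6
  G11 = 12 * -4 = -48
  D3 = MAX(-48, -7) = -7
  A11 = MIN(13, -7) = -7
  E11 = MIN(-48, -7) = -48
  H10 = -48 - 6 = -54
  E1 = 12 + -54 = -42

Second demand — change propagation:
  D2: re-runs because E10 -4->0; new result 9 (unchanged).
  C8: re-examined; everything it read last time is the same (D2 unchanged, B2 unchanged) — cache 12 kept, no run.
  F3: re-examined; everything it read last time is the same (D2 unchanged, C12 unchanged) — cache 9 kept, no run.
  B3: re-runs because E10 -4->0; new result 9.
  C7: re-runs because B3 13->9; new result 6 (unchanged).
  G11: re-runs because E10 -4->0; new result 0.
  D3: re-runs because G11 -48->0; new result 0.
  A11: re-runs because B3 13->9; D3 -7->0; new result 0.
  E11: re-runs because G11 -48->0; A11 -7->0; new result 0.
  H10: re-runs because E11 -48->0; new result -6.
  E1: re-runs because H10 -54->-6; new result 6.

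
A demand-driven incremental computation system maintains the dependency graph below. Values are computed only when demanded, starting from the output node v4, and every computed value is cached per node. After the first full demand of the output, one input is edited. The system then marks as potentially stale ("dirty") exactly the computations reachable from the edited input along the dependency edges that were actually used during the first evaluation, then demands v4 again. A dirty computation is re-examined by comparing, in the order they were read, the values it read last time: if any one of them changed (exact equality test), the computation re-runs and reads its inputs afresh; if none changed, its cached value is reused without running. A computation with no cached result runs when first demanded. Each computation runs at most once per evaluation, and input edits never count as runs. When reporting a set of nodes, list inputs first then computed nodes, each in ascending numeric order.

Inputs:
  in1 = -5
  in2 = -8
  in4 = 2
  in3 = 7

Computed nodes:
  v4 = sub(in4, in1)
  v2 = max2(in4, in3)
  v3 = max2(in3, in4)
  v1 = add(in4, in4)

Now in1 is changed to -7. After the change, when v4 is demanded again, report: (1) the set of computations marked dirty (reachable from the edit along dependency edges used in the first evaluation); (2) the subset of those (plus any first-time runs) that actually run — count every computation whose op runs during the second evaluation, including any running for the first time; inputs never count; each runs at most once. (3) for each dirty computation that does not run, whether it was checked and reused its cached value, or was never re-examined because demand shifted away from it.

First evaluation (everything demanded from the output):
  v4 = sub(2, -5) = 7

Propagation after the edit:
  v4: runs — in1 -5->-7; result 9.

Marked dirty: v4.
Computations that run: v4 — 1 in total.
Every dirty computation ran.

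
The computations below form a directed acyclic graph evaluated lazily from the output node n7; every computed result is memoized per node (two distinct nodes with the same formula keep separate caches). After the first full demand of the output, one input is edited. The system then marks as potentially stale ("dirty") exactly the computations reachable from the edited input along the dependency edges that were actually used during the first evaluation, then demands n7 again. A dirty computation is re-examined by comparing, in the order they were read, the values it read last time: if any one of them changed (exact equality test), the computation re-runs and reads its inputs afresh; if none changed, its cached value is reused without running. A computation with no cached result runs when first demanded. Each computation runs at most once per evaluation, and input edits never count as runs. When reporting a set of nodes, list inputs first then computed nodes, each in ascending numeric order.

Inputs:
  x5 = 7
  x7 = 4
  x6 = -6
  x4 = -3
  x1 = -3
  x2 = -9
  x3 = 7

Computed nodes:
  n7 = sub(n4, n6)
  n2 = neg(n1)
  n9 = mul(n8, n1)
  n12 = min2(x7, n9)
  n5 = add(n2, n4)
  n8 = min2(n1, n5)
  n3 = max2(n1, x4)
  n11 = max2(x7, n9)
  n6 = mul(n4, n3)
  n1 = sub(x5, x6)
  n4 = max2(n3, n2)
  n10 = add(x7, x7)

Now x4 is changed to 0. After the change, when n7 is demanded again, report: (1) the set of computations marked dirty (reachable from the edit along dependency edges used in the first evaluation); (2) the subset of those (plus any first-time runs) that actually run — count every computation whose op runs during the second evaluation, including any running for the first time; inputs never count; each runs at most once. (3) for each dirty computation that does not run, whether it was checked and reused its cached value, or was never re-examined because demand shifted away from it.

First demand of the output computes:
  n1 = sub(7, -6) = 13
  n2 = neg(13) = -13
  n3 = max2(13, -3) = 13
  n4 = max2(13, -13) = 13
  n6 = mul(13, 13) = 169
  n7 = sub(13, 169) = -156

After the edit, cleaning proceeds:
  n3: a read changed (x4 -3->0) — executes, giving 13 — identical to its old value.
  n4: dirty, but its reads are unchanged (n3 unchanged, n2 unchanged); cached 13 stands.
  n6: dirty, but its reads are unchanged (n4 unchanged, n3 unchanged); cached 169 stands.
  n7: dirty, but its reads are unchanged (n4 unchanged, n6 unchanged); cached -156 stands.

Note the absorption at n3: it re-runs yet its value is the same, leaving the output's value untouched.

The edit dirties: n3, n4, n6, n7.
1 computations run: n3.
Cache hits after checking: n4, n6, n7.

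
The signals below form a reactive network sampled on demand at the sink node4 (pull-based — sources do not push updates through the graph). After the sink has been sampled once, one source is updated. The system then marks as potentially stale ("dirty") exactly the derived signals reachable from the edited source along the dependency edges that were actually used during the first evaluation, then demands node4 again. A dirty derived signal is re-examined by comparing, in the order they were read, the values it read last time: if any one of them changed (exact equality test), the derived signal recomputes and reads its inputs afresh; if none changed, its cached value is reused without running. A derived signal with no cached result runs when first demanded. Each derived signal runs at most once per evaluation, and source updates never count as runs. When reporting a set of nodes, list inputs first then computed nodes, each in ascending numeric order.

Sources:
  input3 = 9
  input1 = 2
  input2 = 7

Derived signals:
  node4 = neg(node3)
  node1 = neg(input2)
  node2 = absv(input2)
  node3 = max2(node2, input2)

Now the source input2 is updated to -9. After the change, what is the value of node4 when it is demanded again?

node4 now evaluates to -9.

Initial pass — values computed on the first demand:
  node2 = absv(7) = 7
  node3 = max2(7, 7) = 7
  node4 = neg(7) = -7

Second demand — change propagation:
  node2: re-runs because input2 7->-9; new result 9.
  node3: re-runs because node2 7->9; input2 7->-9; new result 9.
  node4: re-runs because node3 7->9; new result -9.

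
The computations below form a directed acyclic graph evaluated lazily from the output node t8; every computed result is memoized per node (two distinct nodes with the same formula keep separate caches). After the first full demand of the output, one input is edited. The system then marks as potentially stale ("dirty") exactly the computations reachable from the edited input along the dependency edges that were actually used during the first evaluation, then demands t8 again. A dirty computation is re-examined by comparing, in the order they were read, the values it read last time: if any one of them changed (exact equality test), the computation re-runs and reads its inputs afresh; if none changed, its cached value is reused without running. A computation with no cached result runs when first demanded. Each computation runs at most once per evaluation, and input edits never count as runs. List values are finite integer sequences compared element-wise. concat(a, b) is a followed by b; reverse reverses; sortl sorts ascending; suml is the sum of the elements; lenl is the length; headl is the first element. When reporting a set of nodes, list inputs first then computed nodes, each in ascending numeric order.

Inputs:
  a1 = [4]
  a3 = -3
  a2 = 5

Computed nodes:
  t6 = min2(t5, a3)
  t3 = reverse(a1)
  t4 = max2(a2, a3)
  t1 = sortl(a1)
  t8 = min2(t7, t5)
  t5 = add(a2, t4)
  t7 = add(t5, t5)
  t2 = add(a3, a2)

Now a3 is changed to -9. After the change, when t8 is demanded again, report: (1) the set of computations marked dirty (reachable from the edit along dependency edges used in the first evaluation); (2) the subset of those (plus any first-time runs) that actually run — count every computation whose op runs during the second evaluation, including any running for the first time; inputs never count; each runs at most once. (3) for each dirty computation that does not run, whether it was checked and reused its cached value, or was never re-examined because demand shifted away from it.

First demand of the output computes:
  t4 = max2(5, -3) = 5
  t5 = add(5, 5) = 10
  t7 = add(10, 10) = 20
  t8 = min2(20, 10) = 10

After the edit, cleaning proceeds:
  t4: a read changed (a3 -3->-9) — executes, giving 5 — identical to its old value.
  t5: dirty, but its reads are unchanged (a2 unchanged, t4 unchanged); cached 10 stands.
  t7: dirty, but its reads are unchanged (t5 unchanged, t5 unchanged); cached 20 stands.
  t8: dirty, but its reads are unchanged (t7 unchanged, t5 unchanged); cached 10 stands.

Note the absorption at t4: it re-runs yet its value is the same, leaving the output's value untouched.

The edit dirties: t4, t5, t7, t8.
1 computations run: t4.
Cache hits after checking: t5, t7, t8.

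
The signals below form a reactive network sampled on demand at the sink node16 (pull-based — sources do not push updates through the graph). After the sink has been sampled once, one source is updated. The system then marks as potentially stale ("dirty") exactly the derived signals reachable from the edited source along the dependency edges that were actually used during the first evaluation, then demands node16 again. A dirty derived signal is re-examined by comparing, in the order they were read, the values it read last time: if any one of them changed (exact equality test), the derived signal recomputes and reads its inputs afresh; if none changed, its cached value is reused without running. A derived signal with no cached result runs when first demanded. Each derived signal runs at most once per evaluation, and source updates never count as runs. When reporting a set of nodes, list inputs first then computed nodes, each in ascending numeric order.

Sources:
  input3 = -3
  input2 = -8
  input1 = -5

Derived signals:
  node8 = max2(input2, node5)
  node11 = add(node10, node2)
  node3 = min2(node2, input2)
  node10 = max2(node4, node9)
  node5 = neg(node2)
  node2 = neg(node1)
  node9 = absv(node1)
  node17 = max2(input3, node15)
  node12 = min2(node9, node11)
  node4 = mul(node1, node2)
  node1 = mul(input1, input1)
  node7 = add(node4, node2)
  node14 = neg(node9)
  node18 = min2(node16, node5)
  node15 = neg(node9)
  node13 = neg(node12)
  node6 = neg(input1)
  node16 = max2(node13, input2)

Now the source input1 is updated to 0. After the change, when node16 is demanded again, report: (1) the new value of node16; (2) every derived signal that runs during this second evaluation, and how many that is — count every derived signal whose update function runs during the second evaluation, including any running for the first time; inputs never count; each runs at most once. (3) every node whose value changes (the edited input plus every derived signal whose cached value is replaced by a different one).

node16 now evaluates to 0.
Run set: node1, node2, node4, node9, node10, node11, node12 (7 run).
Changed values: input1, node1, node2, node4, node9, node10.
The important point: at node13 every value read last time is unchanged, so the dirty flag clears without a run.

Initial pass — values computed on the first demand:
  node1 = mul(-5, -5) = 25
  node2 = neg(25) = -25
  node4 = mul(25, -25) = -625
  node9 = absv(25) = 25
  node10 = max2(-625, 25) = 25
  node11 = add(25, -25) = 0
  node12 = min2(25, 0) = 0
  node13 = neg(0) = 0
  node16 = max2(0, -8) = 0

Second demand — change propagation:
  node1: re-runs because input1 -5->0; input1 -5->0; new result 0.
  node2: re-runs because node1 25->0; new result 0.
  node4: re-runs because node1 25->0; node2 -25->0; new result 0.
  node9: re-runs because node1 25->0; new result 0.
  node10: re-runs because node4 -625->0; node9 25->0; new result 0.
  node11: re-runs because node10 25->0; node2 -25->0; new result 0 (unchanged).
  node12: re-runs because node9 25->0; new result 0 (unchanged).
  node13: re-examined; everything it read last time is the same (node12 unchanged) — cache 0 kept, no run.
  node16: re-examined; everything it read last time is the same (node13 unchanged, input2 unchanged) — cache 0 kept, no run.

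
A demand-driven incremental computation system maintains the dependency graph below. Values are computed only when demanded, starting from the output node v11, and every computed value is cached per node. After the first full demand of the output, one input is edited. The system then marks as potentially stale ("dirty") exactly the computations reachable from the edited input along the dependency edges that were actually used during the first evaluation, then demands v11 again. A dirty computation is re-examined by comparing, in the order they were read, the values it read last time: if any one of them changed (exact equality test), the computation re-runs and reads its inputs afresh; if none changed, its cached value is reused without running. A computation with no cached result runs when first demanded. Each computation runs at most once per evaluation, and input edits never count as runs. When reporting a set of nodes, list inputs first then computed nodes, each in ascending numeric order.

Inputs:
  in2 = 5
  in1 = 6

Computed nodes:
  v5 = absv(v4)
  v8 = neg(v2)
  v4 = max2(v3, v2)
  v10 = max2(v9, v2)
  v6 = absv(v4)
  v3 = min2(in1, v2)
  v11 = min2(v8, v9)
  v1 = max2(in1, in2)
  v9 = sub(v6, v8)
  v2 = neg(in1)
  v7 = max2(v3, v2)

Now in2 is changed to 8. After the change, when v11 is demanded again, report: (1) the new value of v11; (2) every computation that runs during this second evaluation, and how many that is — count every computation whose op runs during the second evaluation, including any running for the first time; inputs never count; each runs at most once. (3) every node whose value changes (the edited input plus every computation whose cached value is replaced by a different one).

First evaluation (everything demanded from the output):
  v2 = neg(6) = -6
  v3 = min2(6, -6) = -6
  v4 = max2(-6, -6) = -6
  v6 = absv(-6) = 6
  v8 = neg(-6) = 6
  v9 = sub(6, 6) = 0
  v11 = min2(6, 0) = 0

Propagation after the edit:
  in2 feeds no computation that the output demands — nothing is marked dirty and nothing runs.

Key observation: in2 is never demanded by the output, so the edit triggers no recomputation at all.

New value of v11: 0.
Computations that run: none — 0 in total.
Values that change: in2.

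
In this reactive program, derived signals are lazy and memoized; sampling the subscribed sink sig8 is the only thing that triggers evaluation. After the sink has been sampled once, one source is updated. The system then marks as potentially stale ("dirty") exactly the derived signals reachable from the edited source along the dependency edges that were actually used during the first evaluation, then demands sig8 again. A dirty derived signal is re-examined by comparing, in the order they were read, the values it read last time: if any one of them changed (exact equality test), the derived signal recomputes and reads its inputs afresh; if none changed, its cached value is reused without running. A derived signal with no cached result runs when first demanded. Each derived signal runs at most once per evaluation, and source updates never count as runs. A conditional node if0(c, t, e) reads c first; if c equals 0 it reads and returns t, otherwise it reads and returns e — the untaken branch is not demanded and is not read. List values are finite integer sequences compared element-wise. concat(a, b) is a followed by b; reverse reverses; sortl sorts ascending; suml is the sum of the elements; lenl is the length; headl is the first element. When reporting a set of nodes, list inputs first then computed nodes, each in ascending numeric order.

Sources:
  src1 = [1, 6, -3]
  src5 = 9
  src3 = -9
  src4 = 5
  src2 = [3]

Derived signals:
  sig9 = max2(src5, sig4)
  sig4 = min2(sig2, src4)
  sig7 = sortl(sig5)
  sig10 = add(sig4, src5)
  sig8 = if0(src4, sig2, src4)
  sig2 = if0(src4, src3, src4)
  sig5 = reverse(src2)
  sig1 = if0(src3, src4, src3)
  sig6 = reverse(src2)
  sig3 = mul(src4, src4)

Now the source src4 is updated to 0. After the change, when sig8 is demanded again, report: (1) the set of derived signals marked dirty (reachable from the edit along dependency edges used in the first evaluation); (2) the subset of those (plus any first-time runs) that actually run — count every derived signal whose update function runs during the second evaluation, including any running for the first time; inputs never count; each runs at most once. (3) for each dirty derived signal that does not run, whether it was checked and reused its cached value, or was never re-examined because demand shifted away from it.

First demand of the output computes:
  sig8 = if0(src4=5 -> else branch src4) = 5

After the edit, cleaning proceeds:
  sig2: had never run; runs now, result -9.
  sig8: a read changed (src4 5->0; src4 5->0) — executes, giving -9.

Note the branch switch — sig2 had no cache and runs now for the first time.

The edit dirties: sig8.
2 derived signals run: sig2, sig8.
No dirty derived signal escaped a run.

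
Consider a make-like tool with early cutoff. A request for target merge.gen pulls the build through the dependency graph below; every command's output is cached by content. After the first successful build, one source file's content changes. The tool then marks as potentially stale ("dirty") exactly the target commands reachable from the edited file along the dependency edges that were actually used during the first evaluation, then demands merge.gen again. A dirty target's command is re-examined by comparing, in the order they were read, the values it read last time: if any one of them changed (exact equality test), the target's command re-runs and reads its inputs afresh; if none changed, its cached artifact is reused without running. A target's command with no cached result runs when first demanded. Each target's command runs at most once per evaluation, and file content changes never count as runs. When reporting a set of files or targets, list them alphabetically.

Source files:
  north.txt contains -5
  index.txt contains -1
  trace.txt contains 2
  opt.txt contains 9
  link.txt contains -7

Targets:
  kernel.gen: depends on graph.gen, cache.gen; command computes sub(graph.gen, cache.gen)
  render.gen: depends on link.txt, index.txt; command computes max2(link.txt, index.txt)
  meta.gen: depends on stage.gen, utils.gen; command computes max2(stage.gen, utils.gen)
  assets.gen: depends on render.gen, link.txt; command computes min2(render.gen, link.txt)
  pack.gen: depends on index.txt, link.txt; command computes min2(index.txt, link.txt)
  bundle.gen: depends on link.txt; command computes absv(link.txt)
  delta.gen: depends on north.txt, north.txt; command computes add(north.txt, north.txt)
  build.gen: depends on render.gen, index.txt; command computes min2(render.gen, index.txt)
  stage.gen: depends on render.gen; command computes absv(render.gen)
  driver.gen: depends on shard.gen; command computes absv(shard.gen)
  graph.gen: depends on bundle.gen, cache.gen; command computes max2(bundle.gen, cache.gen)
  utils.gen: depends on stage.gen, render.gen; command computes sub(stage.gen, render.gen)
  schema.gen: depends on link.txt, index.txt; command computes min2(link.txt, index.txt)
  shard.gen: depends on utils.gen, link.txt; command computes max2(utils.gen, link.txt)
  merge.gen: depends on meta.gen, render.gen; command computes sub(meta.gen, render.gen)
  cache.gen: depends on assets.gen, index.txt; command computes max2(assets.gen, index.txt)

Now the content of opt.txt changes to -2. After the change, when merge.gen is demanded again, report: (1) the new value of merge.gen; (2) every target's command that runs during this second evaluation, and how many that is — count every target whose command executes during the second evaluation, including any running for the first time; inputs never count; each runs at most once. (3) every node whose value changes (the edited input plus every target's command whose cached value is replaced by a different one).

Demanding merge.gen again yields 3.
0 target commands run: none.
The nodes whose values change: opt.txt.
Note the shortcut — nothing in the graph depends on opt.txt at all, so no recomputation happens.

First demand of the output computes:
  render.gen = max2(-7, -1) = -1
  stage.gen = absv(-1) = 1
  utils.gen = sub(1, -1) = 2
  meta.gen = max2(1, 2) = 2
  merge.gen = sub(2, -1) = 3

After the edit, cleaning proceeds:
  no node depends on opt.txt at all; the second demand re-runs nothing.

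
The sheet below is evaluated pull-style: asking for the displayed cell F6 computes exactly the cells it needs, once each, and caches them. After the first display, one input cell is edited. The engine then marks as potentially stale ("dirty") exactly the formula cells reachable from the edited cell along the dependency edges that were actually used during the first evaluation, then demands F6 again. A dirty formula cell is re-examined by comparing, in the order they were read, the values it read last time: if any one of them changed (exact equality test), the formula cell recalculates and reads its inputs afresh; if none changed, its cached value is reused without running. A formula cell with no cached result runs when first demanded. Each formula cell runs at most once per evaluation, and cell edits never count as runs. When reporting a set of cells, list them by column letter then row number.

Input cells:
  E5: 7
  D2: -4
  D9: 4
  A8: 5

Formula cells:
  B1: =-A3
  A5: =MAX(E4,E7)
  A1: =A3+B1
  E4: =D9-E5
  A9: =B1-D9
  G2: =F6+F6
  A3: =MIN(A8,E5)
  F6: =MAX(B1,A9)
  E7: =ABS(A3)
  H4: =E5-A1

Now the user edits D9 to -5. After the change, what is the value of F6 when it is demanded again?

First demand of the output computes:
  A3 = MIN(5, 7) = 5
  B1 = -(5) = -5
  A9 = -5 - 4 = -9
  F6 = MAX(-5, -9) = -5

After the edit, cleaning proceeds:
  A9: a read changed (D9 4->-5) — executes, giving 0.
  F6: a read changed (A9 -9->0) — executes, giving 0.

Demanding F6 again yields 0.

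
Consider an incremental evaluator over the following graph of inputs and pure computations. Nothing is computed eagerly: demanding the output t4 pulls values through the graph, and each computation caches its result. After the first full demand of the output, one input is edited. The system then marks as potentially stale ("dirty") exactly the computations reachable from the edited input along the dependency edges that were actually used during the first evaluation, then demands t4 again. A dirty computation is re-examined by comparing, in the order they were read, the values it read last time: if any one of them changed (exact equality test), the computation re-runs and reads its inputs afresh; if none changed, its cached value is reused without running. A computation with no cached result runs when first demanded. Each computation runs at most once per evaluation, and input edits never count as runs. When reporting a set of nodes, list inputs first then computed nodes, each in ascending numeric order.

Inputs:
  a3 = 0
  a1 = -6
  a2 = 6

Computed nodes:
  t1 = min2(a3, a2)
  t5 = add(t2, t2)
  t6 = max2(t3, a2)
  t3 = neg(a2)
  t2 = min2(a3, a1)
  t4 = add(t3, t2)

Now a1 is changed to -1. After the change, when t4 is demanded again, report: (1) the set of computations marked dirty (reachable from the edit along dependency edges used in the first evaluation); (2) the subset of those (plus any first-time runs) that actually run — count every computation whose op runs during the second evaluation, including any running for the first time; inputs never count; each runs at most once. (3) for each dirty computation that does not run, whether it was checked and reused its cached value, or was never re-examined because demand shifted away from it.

Initial pass — values computed on the first demand:
  t2 = min2(0, -6) = -6
  t3 = neg(6) = -6
  t4 = add(-6, -6) = -12

Second demand — change propagation:
  t2: re-runs because a1 -6->-1; new result -1.
  t4: re-runs because t2 -6->-1; new result -7.

Dirty set: t2, t4.
Run set: t2, t4 (2 run).
All dirty computations ended up running.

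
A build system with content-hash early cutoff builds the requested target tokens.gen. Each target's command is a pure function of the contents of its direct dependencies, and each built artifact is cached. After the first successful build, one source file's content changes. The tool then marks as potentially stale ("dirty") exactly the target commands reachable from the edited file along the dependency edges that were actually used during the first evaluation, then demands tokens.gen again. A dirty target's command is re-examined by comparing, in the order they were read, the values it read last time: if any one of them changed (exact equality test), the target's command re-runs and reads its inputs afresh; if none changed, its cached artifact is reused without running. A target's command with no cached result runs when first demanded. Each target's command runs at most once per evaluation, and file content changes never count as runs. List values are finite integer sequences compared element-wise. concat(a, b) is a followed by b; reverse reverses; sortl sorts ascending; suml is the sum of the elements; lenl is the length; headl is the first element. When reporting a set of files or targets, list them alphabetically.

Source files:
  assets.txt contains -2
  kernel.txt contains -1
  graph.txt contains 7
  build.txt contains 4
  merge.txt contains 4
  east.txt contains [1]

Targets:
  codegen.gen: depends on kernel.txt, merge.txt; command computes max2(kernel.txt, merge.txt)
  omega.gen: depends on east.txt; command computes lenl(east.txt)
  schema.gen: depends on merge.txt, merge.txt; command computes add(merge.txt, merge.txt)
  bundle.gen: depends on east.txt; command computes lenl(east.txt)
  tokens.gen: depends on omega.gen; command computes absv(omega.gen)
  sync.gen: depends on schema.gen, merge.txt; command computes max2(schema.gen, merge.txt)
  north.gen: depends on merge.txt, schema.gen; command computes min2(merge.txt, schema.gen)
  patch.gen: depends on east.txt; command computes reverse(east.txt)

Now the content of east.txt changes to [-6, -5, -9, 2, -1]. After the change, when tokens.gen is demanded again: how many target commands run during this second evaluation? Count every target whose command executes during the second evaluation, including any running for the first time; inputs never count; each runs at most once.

First evaluation (everything demanded from the output):
  omega.gen = lenl([1]) = 1
  tokens.gen = absv(1) = 1

Propagation after the edit:
  omega.gen: runs — east.txt [1]->[-6, -5, -9, 2, -1]; result 5.
  tokens.gen: runs — omega.gen 1->5; result 5.

Target commands that run: omega.gen, tokens.gen — 2 in total.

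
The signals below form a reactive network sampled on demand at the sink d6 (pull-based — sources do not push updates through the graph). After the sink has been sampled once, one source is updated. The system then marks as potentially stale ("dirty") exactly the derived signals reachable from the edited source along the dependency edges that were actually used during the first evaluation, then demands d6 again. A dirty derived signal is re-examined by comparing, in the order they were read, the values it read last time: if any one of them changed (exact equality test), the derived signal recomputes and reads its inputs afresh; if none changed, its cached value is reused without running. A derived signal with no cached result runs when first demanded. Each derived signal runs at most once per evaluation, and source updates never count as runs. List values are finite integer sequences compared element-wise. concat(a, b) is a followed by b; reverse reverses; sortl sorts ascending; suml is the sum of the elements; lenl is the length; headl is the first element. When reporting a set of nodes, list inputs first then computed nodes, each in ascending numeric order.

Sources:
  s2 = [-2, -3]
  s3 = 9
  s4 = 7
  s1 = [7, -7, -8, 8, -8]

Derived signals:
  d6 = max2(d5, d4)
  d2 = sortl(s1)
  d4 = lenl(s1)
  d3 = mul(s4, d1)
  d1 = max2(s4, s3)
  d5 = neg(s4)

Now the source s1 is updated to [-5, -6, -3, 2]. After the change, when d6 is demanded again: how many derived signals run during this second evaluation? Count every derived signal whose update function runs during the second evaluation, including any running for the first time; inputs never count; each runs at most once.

Initial pass — values computed on the first demand:
  d4 = lenl([7, -7, -8, 8, -8]) = 5
  d5 = neg(7) = -7
  d6 = max2(-7, 5) = 5

Second demand — change propagation:
  d4: re-runs because s1 [7, -7, -8, 8, -8]->[-5, -6, -3, 2]; new result 4.
  d6: re-runs because d4 5->4; new result 4.

Run set: d4, d6 (2 run).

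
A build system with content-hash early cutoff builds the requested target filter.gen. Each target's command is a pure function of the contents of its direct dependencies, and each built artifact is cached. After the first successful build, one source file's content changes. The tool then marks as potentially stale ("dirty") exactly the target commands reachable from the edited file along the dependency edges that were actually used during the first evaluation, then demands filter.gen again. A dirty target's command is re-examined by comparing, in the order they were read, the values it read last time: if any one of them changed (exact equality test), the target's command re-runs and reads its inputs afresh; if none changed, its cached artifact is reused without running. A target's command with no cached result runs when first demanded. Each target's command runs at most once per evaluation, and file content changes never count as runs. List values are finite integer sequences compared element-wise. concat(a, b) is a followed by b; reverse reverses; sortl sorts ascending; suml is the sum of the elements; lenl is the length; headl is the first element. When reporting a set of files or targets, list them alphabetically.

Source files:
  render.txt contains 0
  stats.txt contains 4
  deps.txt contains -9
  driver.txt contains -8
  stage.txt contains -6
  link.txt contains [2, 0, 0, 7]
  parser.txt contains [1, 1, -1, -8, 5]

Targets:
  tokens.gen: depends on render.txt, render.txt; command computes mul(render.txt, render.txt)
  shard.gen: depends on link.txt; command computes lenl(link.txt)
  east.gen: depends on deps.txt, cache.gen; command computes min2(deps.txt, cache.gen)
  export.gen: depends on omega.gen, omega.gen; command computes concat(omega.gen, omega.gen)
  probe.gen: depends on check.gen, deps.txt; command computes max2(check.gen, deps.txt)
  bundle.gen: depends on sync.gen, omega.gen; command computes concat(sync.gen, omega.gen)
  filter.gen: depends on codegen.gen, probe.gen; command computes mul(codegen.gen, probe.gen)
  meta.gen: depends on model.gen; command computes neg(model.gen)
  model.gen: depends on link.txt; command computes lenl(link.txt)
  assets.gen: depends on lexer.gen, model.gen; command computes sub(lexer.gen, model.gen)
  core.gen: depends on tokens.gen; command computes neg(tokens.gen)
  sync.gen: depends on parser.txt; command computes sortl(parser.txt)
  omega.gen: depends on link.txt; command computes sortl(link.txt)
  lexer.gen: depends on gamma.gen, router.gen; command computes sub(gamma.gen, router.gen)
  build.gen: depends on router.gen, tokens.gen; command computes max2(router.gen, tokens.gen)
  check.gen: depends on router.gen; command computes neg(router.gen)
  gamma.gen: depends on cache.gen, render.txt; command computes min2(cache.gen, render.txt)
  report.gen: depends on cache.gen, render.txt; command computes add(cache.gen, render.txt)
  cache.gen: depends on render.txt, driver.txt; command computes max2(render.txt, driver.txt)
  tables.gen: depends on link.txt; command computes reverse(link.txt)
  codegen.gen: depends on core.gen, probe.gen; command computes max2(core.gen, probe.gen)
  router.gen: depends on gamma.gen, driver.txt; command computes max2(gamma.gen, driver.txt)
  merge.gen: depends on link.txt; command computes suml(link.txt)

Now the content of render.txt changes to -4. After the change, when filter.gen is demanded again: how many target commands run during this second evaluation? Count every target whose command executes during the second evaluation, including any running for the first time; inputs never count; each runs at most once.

First evaluation (everything demanded from the output):
  cache.gen = max2(0, -8) = 0
  gamma.gen = min2(0, 0) = 0
  router.gen = max2(0, -8) = 0
  check.gen = neg(0) = 0
  probe.gen = max2(0, -9) = 0
  tokens.gen = mul(0, 0) = 0
  core.gen = neg(0) = 0
  codegen.gen = max2(0, 0) = 0
  filter.gen = mul(0, 0) = 0

Propagation after the edit:
  cache.gen: runs — render.txt 0->-4; result -4.
  gamma.gen: runs — cache.gen 0->-4; render.txt 0->-4; result -4.
  router.gen: runs — gamma.gen 0->-4; result -4.
  check.gen: runs — router.gen 0->-4; result 4.
  probe.gen: runs — check.gen 0->4; result 4.
  tokens.gen: runs — render.txt 0->-4; render.txt 0->-4; result 16.
  core.gen: runs — tokens.gen 0->16; result -16.
  codegen.gen: runs — core.gen 0->-16; probe.gen 0->4; result 4.
  filter.gen: runs — codegen.gen 0->4; probe.gen 0->4; result 16.

Target commands that run: cache.gen, check.gen, codegen.gen, core.gen, filter.gen, gamma.gen, probe.gen, router.gen, tokens.gen — 9 in total.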